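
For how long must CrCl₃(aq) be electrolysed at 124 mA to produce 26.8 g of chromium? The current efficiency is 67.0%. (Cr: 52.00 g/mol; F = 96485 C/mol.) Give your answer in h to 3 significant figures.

499 h

n(Cr) = 26.8 / 52.00 = 0.5154 mol
Cr³⁺ + 3e⁻ → Cr, so n(e⁻) = 3 × 0.5154 = 1.546 mol
Q = 1.546 × 96485 / 0.670 = 2.226×10^5 C
t = Q / I = 2.226×10^5 / 0.124 = 1.795×10^6 s = 499 h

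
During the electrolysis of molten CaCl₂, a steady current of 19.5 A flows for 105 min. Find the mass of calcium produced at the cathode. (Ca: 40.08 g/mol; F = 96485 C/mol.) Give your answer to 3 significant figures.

Q = 19.5 A × 6300 s = 1.229×10^5 C
Moles of electrons = 1.229×10^5 / 96485 = 1.274 mol
Ca²⁺ + 2e⁻ → Ca, so n(Ca) = 1.274 / 2 = 0.6370 mol
m = 0.6370 × 40.08 = 25.5 g

25.5 g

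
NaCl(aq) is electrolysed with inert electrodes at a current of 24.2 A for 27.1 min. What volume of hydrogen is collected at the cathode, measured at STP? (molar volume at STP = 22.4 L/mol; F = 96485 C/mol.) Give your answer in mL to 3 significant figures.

Q = 24.2 A × 1626 s = 39350 C
n(e⁻) = 39350 / 96485 = 0.4078 mol
2H⁺ + 2e⁻ → H₂, so n(H₂) = 0.4078 / 2 = 0.2039 mol
V = 0.2039 × 22.4 = 4.567 L
= 4570 mL

4570 mL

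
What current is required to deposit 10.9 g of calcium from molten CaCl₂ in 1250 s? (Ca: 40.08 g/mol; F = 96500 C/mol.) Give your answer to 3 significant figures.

42.0 A

n(Ca) = 10.9 / 40.08 = 0.2720 mol
Ca²⁺ + 2e⁻ → Ca, so n(e⁻) = 2 × 0.2720 = 0.5440 mol
Q = 0.5440 × 96500 = 52500 C
I = Q / t = 52500 / 1250 s = 42.0 A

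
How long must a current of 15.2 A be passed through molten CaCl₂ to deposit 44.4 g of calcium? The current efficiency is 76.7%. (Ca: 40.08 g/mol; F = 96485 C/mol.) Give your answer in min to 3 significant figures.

n(Ca) = 44.4 / 40.08 = 1.108 mol
Ca²⁺ + 2e⁻ → Ca, so n(e⁻) = 2 × 1.108 = 2.216 mol
Q = 2.216 × 96485 / 0.767 = 2.788×10^5 C
t = Q / I = 2.788×10^5 / 15.2 = 18340 s = 306 min

306 min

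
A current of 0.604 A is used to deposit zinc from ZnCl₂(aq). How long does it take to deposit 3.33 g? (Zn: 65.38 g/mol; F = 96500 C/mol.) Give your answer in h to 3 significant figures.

4.52 h

n(Zn) = 3.33 / 65.38 = 0.05093 mol
Zn²⁺ + 2e⁻ → Zn, so n(e⁻) = 2 × 0.05093 = 0.1019 mol
Q = 0.1019 × 96500 = 9833 C
t = Q / I = 9833 / 0.604 = 16280 s = 4.52 h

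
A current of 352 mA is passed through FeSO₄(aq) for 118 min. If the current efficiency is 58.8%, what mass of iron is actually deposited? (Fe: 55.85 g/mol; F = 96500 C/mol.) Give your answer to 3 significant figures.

Q = 0.352 × 7080 = 2492 C
n(e⁻) = 2492 / 96500 = 0.02582 mol
Fe²⁺ + 2e⁻ → Fe, so theoretical m(Fe) = 0.01291 × 55.85 = 0.7210 g
Actual mass = 58.8% × 0.7210 = 0.424 g

0.424 g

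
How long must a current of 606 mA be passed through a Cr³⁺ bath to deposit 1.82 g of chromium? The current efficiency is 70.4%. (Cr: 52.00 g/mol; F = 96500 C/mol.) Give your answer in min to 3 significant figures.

396 min

n(Cr) = 1.82 / 52.00 = 0.03500 mol
Cr³⁺ + 3e⁻ → Cr, so n(e⁻) = 3 × 0.03500 = 0.1050 mol
Q = 0.1050 × 96500 / 0.704 = 14390 C
t = Q / I = 14390 / 0.606 = 23750 s = 396 min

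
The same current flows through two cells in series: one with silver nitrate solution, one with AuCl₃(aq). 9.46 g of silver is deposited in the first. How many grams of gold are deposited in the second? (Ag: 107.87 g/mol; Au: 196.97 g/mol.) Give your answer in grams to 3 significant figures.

5.76 g

n(Ag) = 9.46 / 107.87 = 0.08770 mol
Ag⁺ + e⁻ → Ag, so n(e⁻) = 0.08770 mol
Since the cells are in series, n(e⁻) in the Au cell is also 0.08770 mol.
Au³⁺ + 3e⁻ → Au, so n(Au) = 0.08770 / 3 = 0.02923 mol
m(Au) = 0.02923 × 196.97 = 5.76 g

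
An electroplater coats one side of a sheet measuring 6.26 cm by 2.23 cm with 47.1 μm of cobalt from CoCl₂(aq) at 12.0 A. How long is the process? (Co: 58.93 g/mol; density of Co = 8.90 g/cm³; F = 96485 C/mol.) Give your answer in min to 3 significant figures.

Plated area = 6.26 × 2.23 = 13.96 cm²
Volume = 13.96 × 47.1×10⁻⁴ cm = 0.06575 cm³
m(Co) = 0.06575 × 8.90 = 0.5852 g
n(Co) = 0.5852 / 58.93 = 0.009930 mol; n(e⁻) = 2 × 0.009930 = 0.01986 mol
Q = 0.01986 × 96485 = 1916 C
t = 1916 / 12.0 = 159.7 s = 2.66 min

2.66 min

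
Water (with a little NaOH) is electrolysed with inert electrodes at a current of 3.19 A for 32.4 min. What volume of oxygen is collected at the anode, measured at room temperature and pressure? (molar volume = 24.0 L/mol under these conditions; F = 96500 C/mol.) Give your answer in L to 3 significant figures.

0.386 L

Q = It = 3.19 × 1944 = 6201 C
n(e⁻) = Q/F = 6201/96500 = 0.06426 mol
2H₂O → O₂ + 4H⁺ + 4e⁻, so n(O₂) = 0.06426 / 4 = 0.01607 mol
V = 0.01607 × 24.0 = 0.3857 L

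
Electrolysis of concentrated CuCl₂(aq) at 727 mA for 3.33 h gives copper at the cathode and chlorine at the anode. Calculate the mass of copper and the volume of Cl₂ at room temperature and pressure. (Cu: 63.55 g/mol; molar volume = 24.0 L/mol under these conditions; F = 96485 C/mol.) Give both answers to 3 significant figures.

Q = 0.727 × 11988 = 8715 C; n(e⁻) = 8715 / 96485 = 0.09032 mol
Cathode: Cu²⁺ + 2e⁻ → Cu → n(Cu) = 0.09032/2 = 0.04516 mol → 2.87 g
Anode: 2Cl⁻ → Cl₂ + 2e⁻ → n(Cl₂) = 0.09032/2 = 0.04516 mol → 1.08 L

2.87 g Cu; 1.08 L Cl₂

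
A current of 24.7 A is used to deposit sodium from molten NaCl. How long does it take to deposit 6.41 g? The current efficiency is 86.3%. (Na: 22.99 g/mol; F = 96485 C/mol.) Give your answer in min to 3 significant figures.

21.0 min

n(Na) = 6.41 / 22.99 = 0.2788 mol
Na⁺ + e⁻ → Na, so n(e⁻) = 0.2788 mol
Q = 0.2788 × 96485 / 0.863 = 31170 C
t = Q / I = 31170 / 24.7 = 1262 s = 21.0 min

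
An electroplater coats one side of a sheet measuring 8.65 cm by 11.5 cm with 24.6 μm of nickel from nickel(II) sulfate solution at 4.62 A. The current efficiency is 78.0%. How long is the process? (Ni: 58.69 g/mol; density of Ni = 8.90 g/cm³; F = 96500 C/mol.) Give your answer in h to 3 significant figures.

Plated area = 8.65 × 11.5 = 99.48 cm²
Volume = 99.48 × 24.6×10⁻⁴ cm = 0.2447 cm³
m(Ni) = 0.2447 × 8.90 = 2.178 g
n(Ni) = 2.178 / 58.69 = 0.03711 mol; n(e⁻) = 2 × 0.03711 = 0.07422 mol
Q = 0.07422 × 96500 / 0.780 = 9182 C
t = 9182 / 4.62 = 1987 s = 0.552 h

0.552 h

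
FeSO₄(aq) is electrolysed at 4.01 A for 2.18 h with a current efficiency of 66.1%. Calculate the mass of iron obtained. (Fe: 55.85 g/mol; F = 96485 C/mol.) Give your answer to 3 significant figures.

6.02 g

Q = 4.01 × 7848 = 31470 C
n(e⁻) = 31470 / 96485 = 0.3262 mol
Fe²⁺ + 2e⁻ → Fe, so theoretical m(Fe) = 0.1631 × 55.85 = 9.109 g
Actual mass = 66.1% × 9.109 = 6.02 g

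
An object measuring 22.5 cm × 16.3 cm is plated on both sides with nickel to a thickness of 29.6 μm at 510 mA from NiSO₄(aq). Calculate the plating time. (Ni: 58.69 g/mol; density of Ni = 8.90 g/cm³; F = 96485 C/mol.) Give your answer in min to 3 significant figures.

2080 min

Plated area = 2 × 22.5 × 16.3 = 733.5 cm²
Volume = 733.5 × 29.6×10⁻⁴ cm = 2.171 cm³
m(Ni) = 2.171 × 8.90 = 19.32 g
n(Ni) = 19.32 / 58.69 = 0.3292 mol; n(e⁻) = 2 × 0.3292 = 0.6584 mol
Q = 0.6584 × 96485 = 63530 C
t = 63530 / 0.510 = 1.246×10^5 s = 2080 min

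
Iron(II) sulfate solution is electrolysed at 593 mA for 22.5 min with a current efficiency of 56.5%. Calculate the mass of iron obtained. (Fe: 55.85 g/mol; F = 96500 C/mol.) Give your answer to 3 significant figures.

Q = 0.593 × 1350 = 800.6 C
n(e⁻) = 800.6 / 96500 = 0.008296 mol
Fe²⁺ + 2e⁻ → Fe, so theoretical m(Fe) = 0.004148 × 55.85 = 0.2317 g
Actual mass = 56.5% × 0.2317 = 0.131 g

0.131 g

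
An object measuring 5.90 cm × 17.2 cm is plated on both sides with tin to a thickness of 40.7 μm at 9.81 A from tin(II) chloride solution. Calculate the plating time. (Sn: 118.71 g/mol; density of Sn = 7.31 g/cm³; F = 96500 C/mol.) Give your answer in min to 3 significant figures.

16.7 min

Plated area = 2 × 5.90 × 17.2 = 203.0 cm²
Volume = 203.0 × 40.7×10⁻⁴ cm = 0.8262 cm³
m(Sn) = 0.8262 × 7.31 = 6.040 g
n(Sn) = 6.040 / 118.71 = 0.05088 mol; n(e⁻) = 2 × 0.05088 = 0.1018 mol
Q = 0.1018 × 96500 = 9824 C
t = 9824 / 9.81 = 1001 s = 16.7 min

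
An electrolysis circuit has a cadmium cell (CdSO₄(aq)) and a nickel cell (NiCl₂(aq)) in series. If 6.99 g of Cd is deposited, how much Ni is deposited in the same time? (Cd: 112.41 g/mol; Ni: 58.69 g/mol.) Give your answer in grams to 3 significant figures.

3.65 g

n(Cd) = 6.99 / 112.41 = 0.06218 mol
Cd²⁺ + 2e⁻ → Cd, so n(e⁻) = 2 × 0.06218 = 0.1244 mol
In series, the same 0.1244 mol of electrons flows through the second cell.
Ni²⁺ + 2e⁻ → Ni, so n(Ni) = 0.1244 / 2 = 0.06220 mol
m(Ni) = 0.06220 × 58.69 = 3.65 g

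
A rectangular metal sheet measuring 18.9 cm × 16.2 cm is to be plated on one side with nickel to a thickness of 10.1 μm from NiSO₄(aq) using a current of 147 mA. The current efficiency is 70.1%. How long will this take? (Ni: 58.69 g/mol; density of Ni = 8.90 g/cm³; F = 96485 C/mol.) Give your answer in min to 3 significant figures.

Plated area = 18.9 × 16.2 = 306.2 cm²
Volume = 306.2 × 10.1×10⁻⁴ cm = 0.3093 cm³
m(Ni) = 0.3093 × 8.90 = 2.753 g
n(Ni) = 2.753 / 58.69 = 0.04691 mol; n(e⁻) = 2 × 0.04691 = 0.09382 mol
Q = 0.09382 × 96485 / 0.701 = 12910 C
t = 12910 / 0.147 = 87820 s = 1460 min

1460 min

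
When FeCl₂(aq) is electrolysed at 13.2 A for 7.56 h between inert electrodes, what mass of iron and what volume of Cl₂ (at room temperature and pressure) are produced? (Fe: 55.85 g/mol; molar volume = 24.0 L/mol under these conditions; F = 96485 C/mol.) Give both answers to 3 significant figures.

Q = 13.2 × 27216 = 3.593×10^5 C; n(e⁻) = 3.593×10^5 / 96485 = 3.724 mol
Cathode: Fe²⁺ + 2e⁻ → Fe → n(Fe) = 3.724/2 = 1.862 mol → 104 g
Anode: 2Cl⁻ → Cl₂ + 2e⁻ → n(Cl₂) = 3.724/2 = 1.862 mol → 44.7 L

104 g Fe; 44.7 L Cl₂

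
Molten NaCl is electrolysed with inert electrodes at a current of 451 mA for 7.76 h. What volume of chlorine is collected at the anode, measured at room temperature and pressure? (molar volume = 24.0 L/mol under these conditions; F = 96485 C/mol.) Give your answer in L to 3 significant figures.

Q = It = 0.451 × 27936 = 12600 C
n(e⁻) = Q/F = 12600/96485 = 0.1306 mol
2Cl⁻ → Cl₂ + 2e⁻, so n(Cl₂) = 0.1306 / 2 = 0.06530 mol
V = 0.06530 × 24.0 = 1.567 L

1.57 L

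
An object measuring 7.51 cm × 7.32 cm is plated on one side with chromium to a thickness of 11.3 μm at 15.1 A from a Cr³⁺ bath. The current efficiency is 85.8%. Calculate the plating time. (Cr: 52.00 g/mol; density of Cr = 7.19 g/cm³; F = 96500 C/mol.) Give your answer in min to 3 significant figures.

3.20 min

Plated area = 7.51 × 7.32 = 54.97 cm²
Volume = 54.97 × 11.3×10⁻⁴ cm = 0.06212 cm³
m(Cr) = 0.06212 × 7.19 = 0.4466 g
n(Cr) = 0.4466 / 52.00 = 0.008588 mol; n(e⁻) = 3 × 0.008588 = 0.02576 mol
Q = 0.02576 × 96500 / 0.858 = 2897 C
t = 2897 / 15.1 = 191.9 s = 3.20 min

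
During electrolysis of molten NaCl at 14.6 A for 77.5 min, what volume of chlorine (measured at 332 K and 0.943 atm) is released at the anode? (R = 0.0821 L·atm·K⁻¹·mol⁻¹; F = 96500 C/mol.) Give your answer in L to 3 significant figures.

Charge passed = 14.6 × 4650 = 67890 C
n(e⁻) = 67890 / 96500 = 0.7035 mol
2Cl⁻ → Cl₂ + 2e⁻, so n(Cl₂) = 0.7035 / 2 = 0.3518 mol
V = nRT/P = 0.3518 × 0.0821 × 332 / 0.943 = 10.17 L

10.2 L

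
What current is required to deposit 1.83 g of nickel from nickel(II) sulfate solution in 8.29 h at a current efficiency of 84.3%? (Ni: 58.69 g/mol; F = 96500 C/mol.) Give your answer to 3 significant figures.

0.239 A

n(Ni) = 1.83 / 58.69 = 0.03118 mol
Ni²⁺ + 2e⁻ → Ni, so n(e⁻) = 2 × 0.03118 = 0.06236 mol
Q = 0.06236 × 96500 / 0.843 = 7138 C
I = Q / t = 7138 / 29844 s = 0.239 A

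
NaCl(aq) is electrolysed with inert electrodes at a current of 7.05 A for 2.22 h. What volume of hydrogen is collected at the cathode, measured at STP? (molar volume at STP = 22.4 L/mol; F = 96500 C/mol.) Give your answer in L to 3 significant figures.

Q = 7.05 A × 7992 s = 56340 C
n(e⁻) = Q/F = 56340/96500 = 0.5838 mol
2H⁺ + 2e⁻ → H₂, so n(H₂) = 0.5838 / 2 = 0.2919 mol
V = 0.2919 × 22.4 = 6.539 L

6.54 L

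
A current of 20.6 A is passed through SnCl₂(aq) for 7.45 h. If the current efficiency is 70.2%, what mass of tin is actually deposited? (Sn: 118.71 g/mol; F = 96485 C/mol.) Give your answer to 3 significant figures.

239 g

Q = 20.6 × 26820 = 5.525×10^5 C
n(e⁻) = 5.525×10^5 / 96485 = 5.726 mol
Sn²⁺ + 2e⁻ → Sn, so theoretical m(Sn) = 2.863 × 118.71 = 339.9 g
Actual mass = 70.2% × 339.9 = 239 g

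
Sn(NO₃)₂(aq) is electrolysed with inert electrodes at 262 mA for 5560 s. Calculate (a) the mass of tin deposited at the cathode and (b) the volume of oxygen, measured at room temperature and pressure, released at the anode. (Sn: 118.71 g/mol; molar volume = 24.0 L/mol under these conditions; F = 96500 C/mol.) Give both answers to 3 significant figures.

0.896 g Sn; 0.0906 L O₂

Q = 0.262 × 5560 = 1457 C; n(e⁻) = 1457 / 96500 = 0.01510 mol
Cathode: Sn²⁺ + 2e⁻ → Sn → n(Sn) = 0.01510/2 = 0.007550 mol → 0.896 g
Anode: 2H₂O → O₂ + 4H⁺ + 4e⁻ → n(O₂) = 0.01510/4 = 0.003775 mol → 0.0906 L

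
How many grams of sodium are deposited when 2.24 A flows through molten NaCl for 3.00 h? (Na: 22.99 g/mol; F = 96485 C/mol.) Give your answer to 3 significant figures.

Charge passed = 2.24 × 10800 = 24190 C
n(e⁻) = 24190 / 96485 = 0.2507 mol
Na⁺ + e⁻ → Na, so n(Na) = 0.2507 mol
m = 0.2507 × 22.99 = 5.76 g

5.76 g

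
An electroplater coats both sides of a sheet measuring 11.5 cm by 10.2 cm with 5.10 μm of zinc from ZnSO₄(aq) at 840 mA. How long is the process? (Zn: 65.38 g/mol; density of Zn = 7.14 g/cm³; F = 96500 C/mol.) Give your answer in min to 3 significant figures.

Plated area = 2 × 11.5 × 10.2 = 234.6 cm²
Volume = 234.6 × 5.10×10⁻⁴ cm = 0.1196 cm³
m(Zn) = 0.1196 × 7.14 = 0.8539 g
n(Zn) = 0.8539 / 65.38 = 0.01306 mol; n(e⁻) = 2 × 0.01306 = 0.02612 mol
Q = 0.02612 × 96500 = 2521 C
t = 2521 / 0.840 = 3001 s = 50.0 min

50.0 min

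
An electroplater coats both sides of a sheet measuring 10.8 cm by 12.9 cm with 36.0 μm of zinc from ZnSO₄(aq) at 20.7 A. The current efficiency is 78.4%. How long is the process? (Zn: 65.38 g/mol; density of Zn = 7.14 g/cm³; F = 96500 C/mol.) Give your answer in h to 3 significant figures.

0.362 h

Plated area = 2 × 10.8 × 12.9 = 278.6 cm²
Volume = 278.6 × 36.0×10⁻⁴ cm = 1.003 cm³
m(Zn) = 1.003 × 7.14 = 7.161 g
n(Zn) = 7.161 / 65.38 = 0.1095 mol; n(e⁻) = 2 × 0.1095 = 0.2190 mol
Q = 0.2190 × 96500 / 0.784 = 26960 C
t = 26960 / 20.7 = 1302 s = 0.362 h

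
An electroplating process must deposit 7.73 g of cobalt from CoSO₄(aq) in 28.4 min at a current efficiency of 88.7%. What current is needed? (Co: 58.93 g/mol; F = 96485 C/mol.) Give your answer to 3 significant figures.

n(Co) = 7.73 / 58.93 = 0.1312 mol
Co²⁺ + 2e⁻ → Co, so n(e⁻) = 2 × 0.1312 = 0.2624 mol
Q = 0.2624 × 96485 / 0.887 = 28540 C
I = Q / t = 28540 / 1704 s = 16.7 A

16.7 A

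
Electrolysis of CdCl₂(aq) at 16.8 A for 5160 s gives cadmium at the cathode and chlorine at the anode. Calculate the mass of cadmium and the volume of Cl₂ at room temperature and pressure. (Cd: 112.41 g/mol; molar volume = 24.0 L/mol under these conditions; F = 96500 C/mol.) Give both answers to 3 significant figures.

Q = 16.8 × 5160 = 86690 C; n(e⁻) = 86690 / 96500 = 0.8983 mol
Cathode: Cd²⁺ + 2e⁻ → Cd → n(Cd) = 0.8983/2 = 0.4492 mol → 50.5 g
Anode: 2Cl⁻ → Cl₂ + 2e⁻ → n(Cl₂) = 0.8983/2 = 0.4492 mol → 10.8 L

50.5 g Cd; 10.8 L Cl₂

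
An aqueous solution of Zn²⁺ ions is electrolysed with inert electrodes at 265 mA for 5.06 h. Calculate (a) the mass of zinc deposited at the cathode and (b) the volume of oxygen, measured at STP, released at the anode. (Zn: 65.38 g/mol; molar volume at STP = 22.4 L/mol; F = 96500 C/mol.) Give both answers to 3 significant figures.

1.64 g Zn; 0.280 L O₂

Q = 0.265 × 18216 = 4827 C; n(e⁻) = 4827 / 96500 = 0.05002 mol
Cathode: Zn²⁺ + 2e⁻ → Zn → n(Zn) = 0.05002/2 = 0.02501 mol → 1.64 g
Anode: 2H₂O → O₂ + 4H⁺ + 4e⁻ → n(O₂) = 0.05002/4 = 0.01251 mol → 0.280 L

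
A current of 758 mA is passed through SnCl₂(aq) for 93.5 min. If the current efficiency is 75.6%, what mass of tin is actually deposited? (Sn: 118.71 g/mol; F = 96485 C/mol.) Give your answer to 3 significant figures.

1.98 g

Q = 0.758 × 5610 = 4252 C
n(e⁻) = 4252 / 96485 = 0.04407 mol
Sn²⁺ + 2e⁻ → Sn, so theoretical m(Sn) = 0.02204 × 118.71 = 2.616 g
Actual mass = 75.6% × 2.616 = 1.98 g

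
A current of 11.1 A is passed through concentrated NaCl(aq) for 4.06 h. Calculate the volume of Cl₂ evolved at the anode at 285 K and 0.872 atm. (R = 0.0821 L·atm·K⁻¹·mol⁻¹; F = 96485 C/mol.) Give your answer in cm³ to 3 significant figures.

22600 cm³

Q = It = 11.1 × 14616 = 1.622×10^5 C
n(e⁻) = 1.622×10^5 / 96485 = 1.681 mol
2Cl⁻ → Cl₂ + 2e⁻, so n(Cl₂) = 1.681 / 2 = 0.8405 mol
V = nRT/P = 0.8405 × 0.0821 × 285 / 0.872 = 22.55 L
= 22600 cm³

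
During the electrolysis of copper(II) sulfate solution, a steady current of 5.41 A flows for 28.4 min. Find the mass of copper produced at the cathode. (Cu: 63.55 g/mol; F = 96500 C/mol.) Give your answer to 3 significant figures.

3.04 g

Q = It = 5.41 × 1704 = 9219 C
n(e⁻) = Q/F = 9219/96500 = 0.09553 mol
Cu²⁺ + 2e⁻ → Cu, so n(Cu) = 0.09553 / 2 = 0.04777 mol
m = 0.04777 × 63.55 = 3.04 g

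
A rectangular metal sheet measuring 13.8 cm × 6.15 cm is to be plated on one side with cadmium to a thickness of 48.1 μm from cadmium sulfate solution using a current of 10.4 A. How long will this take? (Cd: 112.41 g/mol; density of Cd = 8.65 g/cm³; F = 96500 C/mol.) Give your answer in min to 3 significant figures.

9.72 min

Plated area = 13.8 × 6.15 = 84.87 cm²
Volume = 84.87 × 48.1×10⁻⁴ cm = 0.4082 cm³
m(Cd) = 0.4082 × 8.65 = 3.531 g
n(Cd) = 3.531 / 112.41 = 0.03141 mol; n(e⁻) = 2 × 0.03141 = 0.06282 mol
Q = 0.06282 × 96500 = 6062 C
t = 6062 / 10.4 = 582.9 s = 9.72 min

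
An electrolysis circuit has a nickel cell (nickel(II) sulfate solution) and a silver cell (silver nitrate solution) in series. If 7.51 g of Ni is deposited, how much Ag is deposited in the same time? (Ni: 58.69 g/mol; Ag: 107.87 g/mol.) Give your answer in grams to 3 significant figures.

27.6 g

n(Ni) = 7.51 / 58.69 = 0.1280 mol
Ni²⁺ + 2e⁻ → Ni, so n(e⁻) = 2 × 0.1280 = 0.2560 mol
Since the cells are in series, n(e⁻) in the Ag cell is also 0.2560 mol.
Ag⁺ + e⁻ → Ag, so n(Ag) = 0.2560 mol
m(Ag) = 0.2560 × 107.87 = 27.6 g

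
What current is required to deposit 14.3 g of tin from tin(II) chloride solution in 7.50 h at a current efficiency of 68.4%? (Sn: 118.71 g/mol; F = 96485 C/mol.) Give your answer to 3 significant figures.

n(Sn) = 14.3 / 118.71 = 0.1205 mol
Sn²⁺ + 2e⁻ → Sn, so n(e⁻) = 2 × 0.1205 = 0.2410 mol
Q = 0.2410 × 96485 / 0.684 = 34000 C
I = Q / t = 34000 / 27000 s = 1.26 A

1.26 A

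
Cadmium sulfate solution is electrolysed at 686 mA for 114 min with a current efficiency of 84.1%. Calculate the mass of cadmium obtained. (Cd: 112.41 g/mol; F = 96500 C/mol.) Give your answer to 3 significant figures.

2.30 g

Q = 0.686 × 6840 = 4692 C
n(e⁻) = 4692 / 96500 = 0.04862 mol
Cd²⁺ + 2e⁻ → Cd, so theoretical m(Cd) = 0.02431 × 112.41 = 2.733 g
Actual mass = 84.1% × 2.733 = 2.30 g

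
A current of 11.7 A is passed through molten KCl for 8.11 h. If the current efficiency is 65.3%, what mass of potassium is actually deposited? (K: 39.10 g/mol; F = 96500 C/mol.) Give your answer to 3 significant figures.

90.4 g

Q = 11.7 × 29196 = 3.416×10^5 C
n(e⁻) = 3.416×10^5 / 96500 = 3.540 mol
K⁺ + e⁻ → K, so theoretical m(K) = 3.540 × 39.10 = 138.4 g
Actual mass = 65.3% × 138.4 = 90.4 g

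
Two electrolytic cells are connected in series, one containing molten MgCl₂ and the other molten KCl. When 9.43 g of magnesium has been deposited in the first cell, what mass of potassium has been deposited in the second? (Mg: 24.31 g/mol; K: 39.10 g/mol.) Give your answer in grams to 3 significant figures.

n(Mg) = 9.43 / 24.31 = 0.3879 mol
Mg²⁺ + 2e⁻ → Mg, so n(e⁻) = 2 × 0.3879 = 0.7758 mol
The cells are in series, so the same charge (and hence the same n(e⁻) = 0.7758 mol) passes through both.
K⁺ + e⁻ → K, so n(K) = 0.7758 mol
m(K) = 0.7758 × 39.10 = 30.3 g

30.3 g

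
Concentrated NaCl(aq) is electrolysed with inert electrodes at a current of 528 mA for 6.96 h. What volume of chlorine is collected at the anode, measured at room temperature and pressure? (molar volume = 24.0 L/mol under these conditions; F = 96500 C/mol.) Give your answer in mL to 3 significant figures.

Q = It = 0.528 × 25056 = 13230 C
n(e⁻) = 13230 / 96500 = 0.1371 mol
2Cl⁻ → Cl₂ + 2e⁻, so n(Cl₂) = 0.1371 / 2 = 0.06855 mol
V = 0.06855 × 24.0 = 1.645 L
= 1650 mL

1650 mL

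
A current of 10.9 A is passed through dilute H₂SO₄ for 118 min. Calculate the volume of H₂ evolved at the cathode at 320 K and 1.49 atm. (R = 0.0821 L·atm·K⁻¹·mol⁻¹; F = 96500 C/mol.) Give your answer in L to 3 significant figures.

7.05 L

Charge passed = 10.9 × 7080 = 77170 C
n(e⁻) = Q/F = 77170/96500 = 0.7997 mol
2H⁺ + 2e⁻ → H₂, so n(H₂) = 0.7997 / 2 = 0.3999 mol
V = nRT/P = 0.3999 × 0.0821 × 320 / 1.49 = 7.051 L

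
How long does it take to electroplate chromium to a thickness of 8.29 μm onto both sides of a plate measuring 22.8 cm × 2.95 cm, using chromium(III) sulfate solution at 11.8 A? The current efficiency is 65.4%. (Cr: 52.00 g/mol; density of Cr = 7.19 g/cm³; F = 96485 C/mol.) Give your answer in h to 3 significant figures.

0.161 h

Plated area = 2 × 22.8 × 2.95 = 134.5 cm²
Volume = 134.5 × 8.29×10⁻⁴ cm = 0.1115 cm³
m(Cr) = 0.1115 × 7.19 = 0.8017 g
n(Cr) = 0.8017 / 52.00 = 0.01542 mol; n(e⁻) = 3 × 0.01542 = 0.04626 mol
Q = 0.04626 × 96485 / 0.654 = 6825 C
t = 6825 / 11.8 = 578.4 s = 0.161 h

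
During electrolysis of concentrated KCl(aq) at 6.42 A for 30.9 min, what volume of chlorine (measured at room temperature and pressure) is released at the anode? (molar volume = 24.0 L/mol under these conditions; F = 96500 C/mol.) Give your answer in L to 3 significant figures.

1.48 L

Charge passed = 6.42 × 1854 = 11900 C
n(e⁻) = 11900 / 96500 = 0.1233 mol
2Cl⁻ → Cl₂ + 2e⁻, so n(Cl₂) = 0.1233 / 2 = 0.06165 mol
V = 0.06165 × 24.0 = 1.480 L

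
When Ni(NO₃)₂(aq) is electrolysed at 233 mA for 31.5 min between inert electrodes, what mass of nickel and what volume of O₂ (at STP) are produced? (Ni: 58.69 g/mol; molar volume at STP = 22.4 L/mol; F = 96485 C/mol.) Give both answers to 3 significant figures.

Q = 0.233 × 1890 = 440.4 C; n(e⁻) = 440.4 / 96485 = 0.004564 mol
Cathode: Ni²⁺ + 2e⁻ → Ni → n(Ni) = 0.004564/2 = 0.002282 mol → 0.134 g
Anode: 2H₂O → O₂ + 4H⁺ + 4e⁻ → n(O₂) = 0.004564/4 = 0.001141 mol → 0.0256 L

0.134 g Ni; 0.0256 L O₂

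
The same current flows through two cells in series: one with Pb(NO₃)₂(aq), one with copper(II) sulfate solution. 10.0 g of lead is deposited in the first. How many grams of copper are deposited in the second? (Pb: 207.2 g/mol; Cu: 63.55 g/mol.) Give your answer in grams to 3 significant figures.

3.07 g

n(Pb) = 10.0 / 207.2 = 0.04826 mol
Pb²⁺ + 2e⁻ → Pb, so n(e⁻) = 2 × 0.04826 = 0.09652 mol
Same current for the same time ⇒ same n(e⁻) = 0.09652 mol in both cells.
Cu²⁺ + 2e⁻ → Cu, so n(Cu) = 0.09652 / 2 = 0.04826 mol
m(Cu) = 0.04826 × 63.55 = 3.07 g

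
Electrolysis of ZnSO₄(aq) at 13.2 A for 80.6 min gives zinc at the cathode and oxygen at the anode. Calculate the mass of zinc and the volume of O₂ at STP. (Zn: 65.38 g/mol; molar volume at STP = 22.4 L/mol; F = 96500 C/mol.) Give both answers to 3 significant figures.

Q = 13.2 × 4836 = 63840 C; n(e⁻) = 63840 / 96500 = 0.6616 mol
Cathode: Zn²⁺ + 2e⁻ → Zn → n(Zn) = 0.6616/2 = 0.3308 mol → 21.6 g
Anode: 2H₂O → O₂ + 4H⁺ + 4e⁻ → n(O₂) = 0.6616/4 = 0.1654 mol → 3.70 L

21.6 g Zn; 3.70 L O₂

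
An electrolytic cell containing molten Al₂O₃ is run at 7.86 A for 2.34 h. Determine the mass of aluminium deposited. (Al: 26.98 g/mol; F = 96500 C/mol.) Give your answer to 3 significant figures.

Q = 7.86 A × 8424 s = 66210 C
n(e⁻) = 66210 / 96500 = 0.6861 mol
Al³⁺ + 3e⁻ → Al, so n(Al) = 0.6861 / 3 = 0.2287 mol
m = 0.2287 × 26.98 = 6.17 g

6.17 g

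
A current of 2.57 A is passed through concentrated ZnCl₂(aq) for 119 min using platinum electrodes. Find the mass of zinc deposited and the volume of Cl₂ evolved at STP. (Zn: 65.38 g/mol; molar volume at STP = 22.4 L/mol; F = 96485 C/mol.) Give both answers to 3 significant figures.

Q = 2.57 × 7140 = 18350 C; n(e⁻) = 18350 / 96485 = 0.1902 mol
Cathode: Zn²⁺ + 2e⁻ → Zn → n(Zn) = 0.1902/2 = 0.09510 mol → 6.22 g
Anode: 2Cl⁻ → Cl₂ + 2e⁻ → n(Cl₂) = 0.1902/2 = 0.09510 mol → 2.13 L

6.22 g Zn; 2.13 L Cl₂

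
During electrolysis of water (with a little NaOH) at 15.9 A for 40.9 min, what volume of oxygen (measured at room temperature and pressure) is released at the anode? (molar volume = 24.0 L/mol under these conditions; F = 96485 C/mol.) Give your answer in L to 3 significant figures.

2.43 L

Q = 15.9 A × 2454 s = 39020 C
Moles of electrons = 39020 / 96485 = 0.4044 mol
2H₂O → O₂ + 4H⁺ + 4e⁻, so n(O₂) = 0.4044 / 4 = 0.1011 mol
V = 0.1011 × 24.0 = 2.426 L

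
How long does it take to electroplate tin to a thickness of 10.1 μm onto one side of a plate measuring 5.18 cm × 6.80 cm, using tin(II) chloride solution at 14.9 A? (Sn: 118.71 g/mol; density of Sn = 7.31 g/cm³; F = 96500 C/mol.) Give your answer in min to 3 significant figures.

Plated area = 5.18 × 6.80 = 35.22 cm²
Volume = 35.22 × 10.1×10⁻⁴ cm = 0.03557 cm³
m(Sn) = 0.03557 × 7.31 = 0.2600 g
n(Sn) = 0.2600 / 118.71 = 0.002190 mol; n(e⁻) = 2 × 0.002190 = 0.004380 mol
Q = 0.004380 × 96500 = 422.7 C
t = 422.7 / 14.9 = 28.37 s = 0.473 min

0.473 min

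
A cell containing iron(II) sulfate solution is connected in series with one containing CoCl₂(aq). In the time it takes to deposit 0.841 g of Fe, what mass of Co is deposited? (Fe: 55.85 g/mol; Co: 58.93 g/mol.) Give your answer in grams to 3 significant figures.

0.887 g

n(Fe) = 0.841 / 55.85 = 0.01506 mol
Fe²⁺ + 2e⁻ → Fe, so n(e⁻) = 2 × 0.01506 = 0.03012 mol
Same current for the same time ⇒ same n(e⁻) = 0.03012 mol in both cells.
Co²⁺ + 2e⁻ → Co, so n(Co) = 0.03012 / 2 = 0.01506 mol
m(Co) = 0.01506 × 58.93 = 0.887 g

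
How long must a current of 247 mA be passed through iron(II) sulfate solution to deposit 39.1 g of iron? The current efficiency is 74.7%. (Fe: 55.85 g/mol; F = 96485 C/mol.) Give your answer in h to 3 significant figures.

203 h

n(Fe) = 39.1 / 55.85 = 0.7001 mol
Fe²⁺ + 2e⁻ → Fe, so n(e⁻) = 2 × 0.7001 = 1.400 mol
Q = 1.400 × 96485 / 0.747 = 1.808×10^5 C
t = Q / I = 1.808×10^5 / 0.247 = 7.320×10^5 s = 203 h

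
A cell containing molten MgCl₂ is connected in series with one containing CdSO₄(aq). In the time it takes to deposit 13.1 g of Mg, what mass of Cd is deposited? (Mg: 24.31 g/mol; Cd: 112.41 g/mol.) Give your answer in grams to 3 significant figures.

n(Mg) = 13.1 / 24.31 = 0.5389 mol
Mg²⁺ + 2e⁻ → Mg, so n(e⁻) = 2 × 0.5389 = 1.078 mol
In series, the same 1.078 mol of electrons flows through the second cell.
Cd²⁺ + 2e⁻ → Cd, so n(Cd) = 1.078 / 2 = 0.5390 mol
m(Cd) = 0.5390 × 112.41 = 60.6 g

60.6 g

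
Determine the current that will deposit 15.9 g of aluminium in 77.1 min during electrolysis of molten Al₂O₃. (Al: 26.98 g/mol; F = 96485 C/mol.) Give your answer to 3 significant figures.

n(Al) = 15.9 / 26.98 = 0.5893 mol
Al³⁺ + 3e⁻ → Al, so n(e⁻) = 3 × 0.5893 = 1.768 mol
Q = 1.768 × 96485 = 1.706×10^5 C
I = Q / t = 1.706×10^5 / 4626 s = 36.9 A

36.9 A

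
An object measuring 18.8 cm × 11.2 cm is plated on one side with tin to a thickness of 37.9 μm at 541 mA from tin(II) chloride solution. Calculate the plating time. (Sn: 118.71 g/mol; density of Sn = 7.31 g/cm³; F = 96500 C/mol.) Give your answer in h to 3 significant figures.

Plated area = 18.8 × 11.2 = 210.6 cm²
Volume = 210.6 × 37.9×10⁻⁴ cm = 0.7982 cm³
m(Sn) = 0.7982 × 7.31 = 5.835 g
n(Sn) = 5.835 / 118.71 = 0.04915 mol; n(e⁻) = 2 × 0.04915 = 0.09830 mol
Q = 0.09830 × 96500 = 9486 C
t = 9486 / 0.541 = 17530 s = 4.87 h

4.87 h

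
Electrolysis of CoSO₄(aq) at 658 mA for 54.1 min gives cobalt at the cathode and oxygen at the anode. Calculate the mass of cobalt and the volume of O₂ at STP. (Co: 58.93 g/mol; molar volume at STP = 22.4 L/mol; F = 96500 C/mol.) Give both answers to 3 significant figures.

0.652 g Co; 0.124 L O₂

Q = 0.658 × 3246 = 2136 C; n(e⁻) = 2136 / 96500 = 0.02213 mol
Cathode: Co²⁺ + 2e⁻ → Co → n(Co) = 0.02213/2 = 0.01107 mol → 0.652 g
Anode: 2H₂O → O₂ + 4H⁺ + 4e⁻ → n(O₂) = 0.02213/4 = 0.005533 mol → 0.124 L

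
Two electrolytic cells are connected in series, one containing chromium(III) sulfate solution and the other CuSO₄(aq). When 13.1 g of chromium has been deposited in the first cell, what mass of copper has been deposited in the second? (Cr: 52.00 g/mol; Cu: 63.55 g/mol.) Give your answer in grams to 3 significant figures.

n(Cr) = 13.1 / 52.00 = 0.2519 mol
Cr³⁺ + 3e⁻ → Cr, so n(e⁻) = 3 × 0.2519 = 0.7557 mol
Same current for the same time ⇒ same n(e⁻) = 0.7557 mol in both cells.
Cu²⁺ + 2e⁻ → Cu, so n(Cu) = 0.7557 / 2 = 0.3779 mol
m(Cu) = 0.3779 × 63.55 = 24.0 g

24.0 g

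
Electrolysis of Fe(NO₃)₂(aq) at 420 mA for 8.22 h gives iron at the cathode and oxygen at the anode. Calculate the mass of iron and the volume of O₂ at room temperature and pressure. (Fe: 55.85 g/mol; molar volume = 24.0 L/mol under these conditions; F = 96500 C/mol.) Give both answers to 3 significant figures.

3.60 g Fe; 0.773 L O₂

Q = 0.420 × 29592 = 12430 C; n(e⁻) = 12430 / 96500 = 0.1288 mol
Cathode: Fe²⁺ + 2e⁻ → Fe → n(Fe) = 0.1288/2 = 0.06440 mol → 3.60 g
Anode: 2H₂O → O₂ + 4H⁺ + 4e⁻ → n(O₂) = 0.1288/4 = 0.03220 mol → 0.773 L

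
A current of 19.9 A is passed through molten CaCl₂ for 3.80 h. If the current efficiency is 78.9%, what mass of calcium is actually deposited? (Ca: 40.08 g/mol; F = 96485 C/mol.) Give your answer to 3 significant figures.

44.6 g

Q = 19.9 × 13680 = 2.722×10^5 C
n(e⁻) = 2.722×10^5 / 96485 = 2.821 mol
Ca²⁺ + 2e⁻ → Ca, so theoretical m(Ca) = 1.411 × 40.08 = 56.55 g
Actual mass = 78.9% × 56.55 = 44.6 g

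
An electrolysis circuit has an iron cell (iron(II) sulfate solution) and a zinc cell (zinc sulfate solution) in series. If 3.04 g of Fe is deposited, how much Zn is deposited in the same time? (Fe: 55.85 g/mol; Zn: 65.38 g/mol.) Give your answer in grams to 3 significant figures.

n(Fe) = 3.04 / 55.85 = 0.05443 mol
Fe²⁺ + 2e⁻ → Fe, so n(e⁻) = 2 × 0.05443 = 0.1089 mol
In series, the same 0.1089 mol of electrons flows through the second cell.
Zn²⁺ + 2e⁻ → Zn, so n(Zn) = 0.1089 / 2 = 0.05445 mol
m(Zn) = 0.05445 × 65.38 = 3.56 g

3.56 g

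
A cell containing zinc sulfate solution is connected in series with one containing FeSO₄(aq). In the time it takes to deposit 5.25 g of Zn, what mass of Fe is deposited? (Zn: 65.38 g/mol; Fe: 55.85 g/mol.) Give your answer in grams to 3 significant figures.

n(Zn) = 5.25 / 65.38 = 0.08030 mol
Zn²⁺ + 2e⁻ → Zn, so n(e⁻) = 2 × 0.08030 = 0.1606 mol
The cells are in series, so the same charge (and hence the same n(e⁻) = 0.1606 mol) passes through both.
Fe²⁺ + 2e⁻ → Fe, so n(Fe) = 0.1606 / 2 = 0.08030 mol
m(Fe) = 0.08030 × 55.85 = 4.48 g

4.48 g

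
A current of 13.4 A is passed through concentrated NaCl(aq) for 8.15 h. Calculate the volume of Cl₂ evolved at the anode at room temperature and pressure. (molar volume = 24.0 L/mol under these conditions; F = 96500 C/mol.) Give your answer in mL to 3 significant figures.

48900 mL

Q = It = 13.4 × 29340 = 3.932×10^5 C
Moles of electrons = 3.932×10^5 / 96500 = 4.075 mol
2Cl⁻ → Cl₂ + 2e⁻, so n(Cl₂) = 4.075 / 2 = 2.038 mol
V = 2.038 × 24.0 = 48.91 L
= 48900 mL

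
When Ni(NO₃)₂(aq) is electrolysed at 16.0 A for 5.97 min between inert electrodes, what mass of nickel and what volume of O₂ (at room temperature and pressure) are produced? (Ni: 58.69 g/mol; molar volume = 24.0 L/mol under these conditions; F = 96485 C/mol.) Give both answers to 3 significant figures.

1.74 g Ni; 0.356 L O₂

Q = 16.0 × 358.2 = 5731 C; n(e⁻) = 5731 / 96485 = 0.05940 mol
Cathode: Ni²⁺ + 2e⁻ → Ni → n(Ni) = 0.05940/2 = 0.02970 mol → 1.74 g
Anode: 2H₂O → O₂ + 4H⁺ + 4e⁻ → n(O₂) = 0.05940/4 = 0.01485 mol → 0.356 L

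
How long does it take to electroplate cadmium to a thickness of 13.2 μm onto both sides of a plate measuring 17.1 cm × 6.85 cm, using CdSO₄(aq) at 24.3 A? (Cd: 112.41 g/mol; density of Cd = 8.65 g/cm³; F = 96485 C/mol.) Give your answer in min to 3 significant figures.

Plated area = 2 × 17.1 × 6.85 = 234.3 cm²
Volume = 234.3 × 13.2×10⁻⁴ cm = 0.3093 cm³
m(Cd) = 0.3093 × 8.65 = 2.675 g
n(Cd) = 2.675 / 112.41 = 0.02380 mol; n(e⁻) = 2 × 0.02380 = 0.04760 mol
Q = 0.04760 × 96485 = 4593 C
t = 4593 / 24.3 = 189.0 s = 3.15 min

3.15 min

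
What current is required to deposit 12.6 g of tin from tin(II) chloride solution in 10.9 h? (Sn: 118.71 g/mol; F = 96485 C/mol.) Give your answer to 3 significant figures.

n(Sn) = 12.6 / 118.71 = 0.1061 mol
Sn²⁺ + 2e⁻ → Sn, so n(e⁻) = 2 × 0.1061 = 0.2122 mol
Q = 0.2122 × 96485 = 20470 C
I = Q / t = 20470 / 39240 s = 0.522 A

0.522 A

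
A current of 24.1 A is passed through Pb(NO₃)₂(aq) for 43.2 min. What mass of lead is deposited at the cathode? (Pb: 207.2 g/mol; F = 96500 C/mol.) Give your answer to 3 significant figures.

Q = It = 24.1 × 2592 = 62470 C
n(e⁻) = Q/F = 62470/96500 = 0.6474 mol
Pb²⁺ + 2e⁻ → Pb, so n(Pb) = 0.6474 / 2 = 0.3237 mol
m = 0.3237 × 207.2 = 67.1 g

67.1 g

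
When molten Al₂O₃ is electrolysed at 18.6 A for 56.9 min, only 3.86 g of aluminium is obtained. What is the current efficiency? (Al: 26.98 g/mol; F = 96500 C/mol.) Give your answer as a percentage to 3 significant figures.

Q = 18.6 × 3414 = 63500 C
n(e⁻) = 63500 / 96500 = 0.6580 mol
Al³⁺ + 3e⁻ → Al, so theoretical n(Al) = 0.2193 mol → 5.917 g
Efficiency = 3.86 / 5.917 = 0.6524 = 65.2%

65.2%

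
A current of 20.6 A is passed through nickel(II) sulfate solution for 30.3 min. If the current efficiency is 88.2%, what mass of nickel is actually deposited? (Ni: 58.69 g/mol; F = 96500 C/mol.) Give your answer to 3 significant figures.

10.0 g

Q = 20.6 × 1818 = 37450 C
n(e⁻) = 37450 / 96500 = 0.3881 mol
Ni²⁺ + 2e⁻ → Ni, so theoretical m(Ni) = 0.1941 × 58.69 = 11.39 g
Actual mass = 88.2% × 11.39 = 10.0 g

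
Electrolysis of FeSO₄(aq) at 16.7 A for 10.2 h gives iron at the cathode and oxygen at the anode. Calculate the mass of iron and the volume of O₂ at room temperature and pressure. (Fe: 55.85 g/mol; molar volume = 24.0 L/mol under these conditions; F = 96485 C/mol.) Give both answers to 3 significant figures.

177 g Fe; 38.1 L O₂

Q = 16.7 × 36720 = 6.132×10^5 C; n(e⁻) = 6.132×10^5 / 96485 = 6.355 mol
Cathode: Fe²⁺ + 2e⁻ → Fe → n(Fe) = 6.355/2 = 3.178 mol → 177 g
Anode: 2H₂O → O₂ + 4H⁺ + 4e⁻ → n(O₂) = 6.355/4 = 1.589 mol → 38.1 L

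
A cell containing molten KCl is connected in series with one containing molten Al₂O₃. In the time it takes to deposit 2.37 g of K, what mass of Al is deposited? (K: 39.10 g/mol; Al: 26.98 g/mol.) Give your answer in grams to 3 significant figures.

n(K) = 2.37 / 39.10 = 0.06061 mol
K⁺ + e⁻ → K, so n(e⁻) = 0.06061 mol
Since the cells are in series, n(e⁻) in the Al cell is also 0.06061 mol.
Al³⁺ + 3e⁻ → Al, so n(Al) = 0.06061 / 3 = 0.02020 mol
m(Al) = 0.02020 × 26.98 = 0.545 g

0.545 g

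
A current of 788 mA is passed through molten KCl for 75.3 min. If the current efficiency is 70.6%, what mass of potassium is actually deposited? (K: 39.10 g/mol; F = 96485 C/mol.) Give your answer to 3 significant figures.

1.02 g

Q = 0.788 × 4518 = 3560 C
n(e⁻) = 3560 / 96485 = 0.03690 mol
K⁺ + e⁻ → K, so theoretical m(K) = 0.03690 × 39.10 = 1.443 g
Actual mass = 70.6% × 1.443 = 1.02 g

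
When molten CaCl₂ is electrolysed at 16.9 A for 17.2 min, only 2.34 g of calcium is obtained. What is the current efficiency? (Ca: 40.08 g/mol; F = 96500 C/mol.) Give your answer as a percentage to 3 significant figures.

64.6%

Q = 16.9 × 1032 = 17440 C
n(e⁻) = 17440 / 96500 = 0.1807 mol
Ca²⁺ + 2e⁻ → Ca, so theoretical n(Ca) = 0.09035 mol → 3.621 g
Efficiency = 2.34 / 3.621 = 0.6462 = 64.6%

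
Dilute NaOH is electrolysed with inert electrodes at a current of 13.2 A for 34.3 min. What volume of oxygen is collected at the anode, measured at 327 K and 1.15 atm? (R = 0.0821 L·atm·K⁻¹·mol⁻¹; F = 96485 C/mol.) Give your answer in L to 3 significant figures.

1.64 L

Charge passed = 13.2 × 2058 = 27170 C
Moles of electrons = 27170 / 96485 = 0.2816 mol
2H₂O → O₂ + 4H⁺ + 4e⁻, so n(O₂) = 0.2816 / 4 = 0.07040 mol
V = nRT/P = 0.07040 × 0.0821 × 327 / 1.15 = 1.643 L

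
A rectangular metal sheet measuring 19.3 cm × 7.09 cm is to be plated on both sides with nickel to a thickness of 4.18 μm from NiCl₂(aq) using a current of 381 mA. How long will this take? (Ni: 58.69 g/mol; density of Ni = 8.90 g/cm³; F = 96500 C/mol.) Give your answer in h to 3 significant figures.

Plated area = 2 × 19.3 × 7.09 = 273.7 cm²
Volume = 273.7 × 4.18×10⁻⁴ cm = 0.1144 cm³
m(Ni) = 0.1144 × 8.90 = 1.018 g
n(Ni) = 1.018 / 58.69 = 0.01735 mol; n(e⁻) = 2 × 0.01735 = 0.03470 mol
Q = 0.03470 × 96500 = 3349 C
t = 3349 / 0.381 = 8790 s = 2.44 h

2.44 h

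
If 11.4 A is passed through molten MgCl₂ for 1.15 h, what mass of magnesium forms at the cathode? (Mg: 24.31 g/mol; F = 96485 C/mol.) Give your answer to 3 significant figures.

5.95 g

Q = It = 11.4 × 4140 = 47200 C
n(e⁻) = Q/F = 47200/96485 = 0.4892 mol
Mg²⁺ + 2e⁻ → Mg, so n(Mg) = 0.4892 / 2 = 0.2446 mol
m = 0.2446 × 24.31 = 5.95 g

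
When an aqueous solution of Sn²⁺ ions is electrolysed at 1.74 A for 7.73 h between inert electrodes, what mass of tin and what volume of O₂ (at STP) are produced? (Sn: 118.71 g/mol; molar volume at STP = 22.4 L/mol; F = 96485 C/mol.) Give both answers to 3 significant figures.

Q = 1.74 × 27828 = 48420 C; n(e⁻) = 48420 / 96485 = 0.5018 mol
Cathode: Sn²⁺ + 2e⁻ → Sn → n(Sn) = 0.5018/2 = 0.2509 mol → 29.8 g
Anode: 2H₂O → O₂ + 4H⁺ + 4e⁻ → n(O₂) = 0.5018/4 = 0.1255 mol → 2.81 L

29.8 g Sn; 2.81 L O₂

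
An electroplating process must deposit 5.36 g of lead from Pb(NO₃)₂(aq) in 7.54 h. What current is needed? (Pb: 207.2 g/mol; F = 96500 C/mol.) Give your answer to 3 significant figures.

n(Pb) = 5.36 / 207.2 = 0.02587 mol
Pb²⁺ + 2e⁻ → Pb, so n(e⁻) = 2 × 0.02587 = 0.05174 mol
Q = 0.05174 × 96500 = 4993 C
I = Q / t = 4993 / 27144 s = 0.184 A

0.184 A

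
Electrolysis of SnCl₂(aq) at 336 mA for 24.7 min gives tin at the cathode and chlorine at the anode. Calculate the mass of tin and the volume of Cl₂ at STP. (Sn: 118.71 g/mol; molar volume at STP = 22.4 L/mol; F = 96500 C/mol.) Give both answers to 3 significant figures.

Q = 0.336 × 1482 = 498.0 C; n(e⁻) = 498.0 / 96500 = 0.005161 mol
Cathode: Sn²⁺ + 2e⁻ → Sn → n(Sn) = 0.005161/2 = 0.002581 mol → 0.306 g
Anode: 2Cl⁻ → Cl₂ + 2e⁻ → n(Cl₂) = 0.005161/2 = 0.002581 mol → 0.0578 L

0.306 g Sn; 0.0578 L Cl₂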